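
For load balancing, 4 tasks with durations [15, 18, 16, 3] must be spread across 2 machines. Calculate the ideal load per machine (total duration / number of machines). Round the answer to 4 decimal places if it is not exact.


Total processing time = 15 + 18 + 16 + 3 = 52
Number of machines = 2
Ideal balanced load = 52 / 2 = 26.0

26.0


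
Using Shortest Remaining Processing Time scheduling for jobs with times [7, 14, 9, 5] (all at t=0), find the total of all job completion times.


Since all jobs arrive at t=0, SRPT equals SPT ordering.
SPT order: [5, 7, 9, 14]
Completion times:
  Job 1: p=5, C=5
  Job 2: p=7, C=12
  Job 3: p=9, C=21
  Job 4: p=14, C=35
Total completion time = 5 + 12 + 21 + 35 = 73

73


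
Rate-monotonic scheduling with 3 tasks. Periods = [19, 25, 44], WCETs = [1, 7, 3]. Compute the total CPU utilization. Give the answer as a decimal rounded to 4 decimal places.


Compute individual utilizations (exact fractions):
  Task 1: C/T = 1/19 (approx. 0.0526)
  Task 2: C/T = 7/25 (approx. 0.28)
  Task 3: C/T = 3/44 (approx. 0.0682)
Total utilization U = 1/19 + 7/25 + 3/44 = 8377/20900
Rounded to 4 decimal places: U = 0.4008
RM (Liu & Layland) bound for 3 tasks = 0.779763; compare with U = 8377/20900 (approx. 0.400813)
U <= bound, so schedulable by RM sufficient condition.

0.4008


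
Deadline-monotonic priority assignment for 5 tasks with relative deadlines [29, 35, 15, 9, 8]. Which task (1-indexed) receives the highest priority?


Sort tasks by relative deadline (ascending):
  Task 5: deadline = 8
  Task 4: deadline = 9
  Task 3: deadline = 15
  Task 1: deadline = 29
  Task 2: deadline = 35
Priority order (highest first): [5, 4, 3, 1, 2]
Highest priority task = 5

5


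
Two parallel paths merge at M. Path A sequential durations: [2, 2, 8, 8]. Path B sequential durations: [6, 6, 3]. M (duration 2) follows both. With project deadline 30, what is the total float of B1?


Forward pass: ES(B1) = sum of predecessors on chain B = 0
EF = ES + duration = 0 + 6 = 6
Backward pass: LF(M) = deadline = 30; LS(M) = 30 - 2 = 28
LF(B1) = LS(M) - sum(successors on chain B) = 28 - 9 = 19
LS = LF - duration = 19 - 6 = 13
Total float = LS - ES = 13 - 0 = 13

13


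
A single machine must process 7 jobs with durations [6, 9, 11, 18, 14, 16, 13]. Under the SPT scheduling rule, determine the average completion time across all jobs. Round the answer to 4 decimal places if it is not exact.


Sort jobs by processing time (SPT order): [6, 9, 11, 13, 14, 16, 18]
Compute completion times sequentially:
  Job 1: processing = 6, completes at 6
  Job 2: processing = 9, completes at 15
  Job 3: processing = 11, completes at 26
  Job 4: processing = 13, completes at 39
  Job 5: processing = 14, completes at 53
  Job 6: processing = 16, completes at 69
  Job 7: processing = 18, completes at 87
Sum of completion times = 295
Average completion time = 295/7 = 42.1429

42.1429


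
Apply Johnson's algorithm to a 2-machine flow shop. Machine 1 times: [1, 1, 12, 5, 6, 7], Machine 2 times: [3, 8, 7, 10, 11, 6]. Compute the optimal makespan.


Apply Johnson's rule:
  Group 1 (a <= b): [(1, 1, 3), (2, 1, 8), (4, 5, 10), (5, 6, 11)]
  Group 2 (a > b): [(3, 12, 7), (6, 7, 6)]
Optimal job order: [1, 2, 4, 5, 3, 6]
Schedule:
  Job 1: M1 done at 1, M2 done at 4
  Job 2: M1 done at 2, M2 done at 12
  Job 4: M1 done at 7, M2 done at 22
  Job 5: M1 done at 13, M2 done at 33
  Job 3: M1 done at 25, M2 done at 40
  Job 6: M1 done at 32, M2 done at 46
Makespan = 46

46


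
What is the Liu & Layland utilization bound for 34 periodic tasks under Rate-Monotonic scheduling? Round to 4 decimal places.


Compute 2^(1/34) = 1.0205959096
Subtract 1: 1.0205959096 - 1 = 0.0205959096
Multiply by n: 34 * 0.0205959096 = 0.7002609264
Round to 4 dp: 0.7003

0.7003


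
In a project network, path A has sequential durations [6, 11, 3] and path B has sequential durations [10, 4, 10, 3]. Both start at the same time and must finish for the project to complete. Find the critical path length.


Path A total = 6 + 11 + 3 = 20
Path B total = 10 + 4 + 10 + 3 = 27
Critical path = longest path = max(20, 27) = 27

27


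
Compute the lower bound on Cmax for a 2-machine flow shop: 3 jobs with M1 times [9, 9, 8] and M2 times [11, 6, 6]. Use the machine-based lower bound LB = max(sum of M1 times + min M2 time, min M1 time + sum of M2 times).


LB1 = sum(M1 times) + min(M2 times) = 26 + 6 = 32
LB2 = min(M1 times) + sum(M2 times) = 8 + 23 = 31
Lower bound = max(LB1, LB2) = max(32, 31) = 32

32


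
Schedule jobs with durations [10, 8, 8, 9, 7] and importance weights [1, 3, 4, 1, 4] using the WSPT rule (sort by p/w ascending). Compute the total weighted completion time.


Compute p/w ratios and sort ascending (WSPT): [(7, 4), (8, 4), (8, 3), (9, 1), (10, 1)]
Compute weighted completion times:
  Job (p=7,w=4): C=7, w*C=4*7=28
  Job (p=8,w=4): C=15, w*C=4*15=60
  Job (p=8,w=3): C=23, w*C=3*23=69
  Job (p=9,w=1): C=32, w*C=1*32=32
  Job (p=10,w=1): C=42, w*C=1*42=42
Total weighted completion time = 231

231


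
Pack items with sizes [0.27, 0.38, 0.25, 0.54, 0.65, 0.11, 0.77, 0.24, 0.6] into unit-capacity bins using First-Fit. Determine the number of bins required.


Place items sequentially using First-Fit:
  Item 0.27 -> new Bin 1
  Item 0.38 -> Bin 1 (now 0.65)
  Item 0.25 -> Bin 1 (now 0.9)
  Item 0.54 -> new Bin 2
  Item 0.65 -> new Bin 3
  Item 0.11 -> Bin 2 (now 0.65)
  Item 0.77 -> new Bin 4
  Item 0.24 -> Bin 2 (now 0.89)
  Item 0.6 -> new Bin 5
Total bins used = 5

5


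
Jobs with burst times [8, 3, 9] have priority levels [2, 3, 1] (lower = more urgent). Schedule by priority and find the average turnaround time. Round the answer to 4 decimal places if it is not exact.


Sort by priority (ascending = highest first):
Order: [(1, 9), (2, 8), (3, 3)]
Completion times:
  Priority 1, burst=9, C=9
  Priority 2, burst=8, C=17
  Priority 3, burst=3, C=20
Average turnaround = 46/3 = 15.3333

15.3333


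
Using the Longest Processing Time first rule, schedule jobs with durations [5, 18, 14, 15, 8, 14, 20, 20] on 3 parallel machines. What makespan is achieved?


Sort jobs in decreasing order (LPT): [20, 20, 18, 15, 14, 14, 8, 5]
Assign each job to the least loaded machine:
  Machine 1: jobs [20, 14, 5], load = 39
  Machine 2: jobs [20, 14], load = 34
  Machine 3: jobs [18, 15, 8], load = 41
Makespan = max load = 41

41


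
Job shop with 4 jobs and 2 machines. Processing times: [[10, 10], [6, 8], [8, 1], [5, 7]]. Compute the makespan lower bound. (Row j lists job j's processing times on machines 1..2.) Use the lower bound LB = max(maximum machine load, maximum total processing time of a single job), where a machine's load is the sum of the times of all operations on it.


Machine loads:
  Machine 1: 10 + 6 + 8 + 5 = 29
  Machine 2: 10 + 8 + 1 + 7 = 26
Max machine load = 29
Job totals:
  Job 1: 20
  Job 2: 14
  Job 3: 9
  Job 4: 12
Max job total = 20
Lower bound = max(29, 20) = 29

29


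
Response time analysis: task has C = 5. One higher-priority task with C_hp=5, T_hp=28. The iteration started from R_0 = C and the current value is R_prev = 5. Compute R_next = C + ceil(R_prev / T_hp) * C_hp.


R_next = C + ceil(R_prev / T_hp) * C_hp
ceil(5 / 28) = ceil(0.1786) = 1
Interference = 1 * 5 = 5
R_next = 5 + 5 = 10

10


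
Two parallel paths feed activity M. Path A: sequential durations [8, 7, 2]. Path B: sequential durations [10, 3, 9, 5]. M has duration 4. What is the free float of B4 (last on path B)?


ES(B4) = sum of predecessors on chain B = 22
EF(B4) = ES + duration = 22 + 5 = 27
Successor of B4 is M. ES(M) = max(sum(A), sum(B)) = max(17, 27) = 27
Free float = ES(successor) - EF(current) = 27 - 27 = 0

0


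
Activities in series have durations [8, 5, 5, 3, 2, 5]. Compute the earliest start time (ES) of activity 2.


Activity 2 starts after activities 1 through 1 complete.
Predecessor durations: [8]
ES = 8 = 8

8


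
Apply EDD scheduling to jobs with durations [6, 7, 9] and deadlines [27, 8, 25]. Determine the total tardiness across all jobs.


Sort by due date (EDD order): [(7, 8), (9, 25), (6, 27)]
Compute completion times and tardiness:
  Job 1: p=7, d=8, C=7, tardiness=max(0,7-8)=0
  Job 2: p=9, d=25, C=16, tardiness=max(0,16-25)=0
  Job 3: p=6, d=27, C=22, tardiness=max(0,22-27)=0
Total tardiness = 0

0


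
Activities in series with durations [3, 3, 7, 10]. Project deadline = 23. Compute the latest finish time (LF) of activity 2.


LF(activity 2) = deadline - sum of successor durations
Successors: activities 3 through 4 with durations [7, 10]
Sum of successor durations = 17
LF = 23 - 17 = 6

6


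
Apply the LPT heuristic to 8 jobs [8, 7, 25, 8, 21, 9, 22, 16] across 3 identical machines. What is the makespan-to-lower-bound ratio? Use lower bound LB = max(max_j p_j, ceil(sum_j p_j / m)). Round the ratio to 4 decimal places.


LPT order: [25, 22, 21, 16, 9, 8, 8, 7]
Machine loads after assignment: [40, 39, 37]
LPT makespan = 40
Lower bound = max(max_job, ceil(total/3)) = max(25, 39) = 39
Ratio = 40 / 39 = 1.0256

1.0256


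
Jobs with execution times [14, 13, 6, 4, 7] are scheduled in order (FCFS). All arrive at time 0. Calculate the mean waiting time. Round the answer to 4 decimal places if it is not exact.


FCFS order (as given): [14, 13, 6, 4, 7]
Waiting times:
  Job 1: wait = 0
  Job 2: wait = 14
  Job 3: wait = 27
  Job 4: wait = 33
  Job 5: wait = 37
Sum of waiting times = 111
Average waiting time = 111/5 = 22.2

22.2


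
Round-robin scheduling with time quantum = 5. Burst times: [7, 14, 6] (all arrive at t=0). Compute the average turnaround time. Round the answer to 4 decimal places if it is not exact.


Time quantum = 5
Execution trace:
  J1 runs 5 units, time = 5
  J2 runs 5 units, time = 10
  J3 runs 5 units, time = 15
  J1 runs 2 units, time = 17
  J2 runs 5 units, time = 22
  J3 runs 1 units, time = 23
  J2 runs 4 units, time = 27
Finish times: [17, 27, 23]
Average turnaround = 67/3 = 22.3333

22.3333


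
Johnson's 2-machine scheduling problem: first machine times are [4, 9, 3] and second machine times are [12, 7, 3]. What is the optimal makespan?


Apply Johnson's rule:
  Group 1 (a <= b): [(3, 3, 3), (1, 4, 12)]
  Group 2 (a > b): [(2, 9, 7)]
Optimal job order: [3, 1, 2]
Schedule:
  Job 3: M1 done at 3, M2 done at 6
  Job 1: M1 done at 7, M2 done at 19
  Job 2: M1 done at 16, M2 done at 26
Makespan = 26

26


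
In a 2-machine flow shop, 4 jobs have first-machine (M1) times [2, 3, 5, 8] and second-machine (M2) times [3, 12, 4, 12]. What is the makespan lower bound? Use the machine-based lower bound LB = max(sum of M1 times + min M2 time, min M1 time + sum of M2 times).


LB1 = sum(M1 times) + min(M2 times) = 18 + 3 = 21
LB2 = min(M1 times) + sum(M2 times) = 2 + 31 = 33
Lower bound = max(LB1, LB2) = max(21, 33) = 33

33


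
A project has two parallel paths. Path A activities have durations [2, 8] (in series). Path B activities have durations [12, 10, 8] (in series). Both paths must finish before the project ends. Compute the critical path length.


Path A total = 2 + 8 = 10
Path B total = 12 + 10 + 8 = 30
Critical path = longest path = max(10, 30) = 30

30


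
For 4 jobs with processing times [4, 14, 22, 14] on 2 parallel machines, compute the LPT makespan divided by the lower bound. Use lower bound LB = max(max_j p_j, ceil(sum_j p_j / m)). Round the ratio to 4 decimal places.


LPT order: [22, 14, 14, 4]
Machine loads after assignment: [26, 28]
LPT makespan = 28
Lower bound = max(max_job, ceil(total/2)) = max(22, 27) = 27
Ratio = 28 / 27 = 1.037

1.037


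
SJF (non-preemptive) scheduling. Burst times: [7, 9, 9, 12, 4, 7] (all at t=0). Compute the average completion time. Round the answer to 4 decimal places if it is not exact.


SJF order (ascending): [4, 7, 7, 9, 9, 12]
Completion times:
  Job 1: burst=4, C=4
  Job 2: burst=7, C=11
  Job 3: burst=7, C=18
  Job 4: burst=9, C=27
  Job 5: burst=9, C=36
  Job 6: burst=12, C=48
Average completion = 144/6 = 24.0

24.0


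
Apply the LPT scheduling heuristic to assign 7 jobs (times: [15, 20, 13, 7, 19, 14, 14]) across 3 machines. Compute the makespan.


Sort jobs in decreasing order (LPT): [20, 19, 15, 14, 14, 13, 7]
Assign each job to the least loaded machine:
  Machine 1: jobs [20, 13], load = 33
  Machine 2: jobs [19, 14], load = 33
  Machine 3: jobs [15, 14, 7], load = 36
Makespan = max load = 36

36


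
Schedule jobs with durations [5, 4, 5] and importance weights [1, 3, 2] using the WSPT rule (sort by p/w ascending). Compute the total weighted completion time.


Compute p/w ratios and sort ascending (WSPT): [(4, 3), (5, 2), (5, 1)]
Compute weighted completion times:
  Job (p=4,w=3): C=4, w*C=3*4=12
  Job (p=5,w=2): C=9, w*C=2*9=18
  Job (p=5,w=1): C=14, w*C=1*14=14
Total weighted completion time = 44

44


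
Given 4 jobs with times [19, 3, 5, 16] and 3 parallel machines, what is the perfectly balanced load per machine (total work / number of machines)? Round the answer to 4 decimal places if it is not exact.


Total processing time = 19 + 3 + 5 + 16 = 43
Number of machines = 3
Ideal balanced load = 43 / 3 = 14.3333

14.3333


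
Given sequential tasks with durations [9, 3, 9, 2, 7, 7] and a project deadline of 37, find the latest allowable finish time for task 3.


LF(activity 3) = deadline - sum of successor durations
Successors: activities 4 through 6 with durations [2, 7, 7]
Sum of successor durations = 16
LF = 37 - 16 = 21

21


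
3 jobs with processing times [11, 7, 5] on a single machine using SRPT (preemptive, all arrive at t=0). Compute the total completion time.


Since all jobs arrive at t=0, SRPT equals SPT ordering.
SPT order: [5, 7, 11]
Completion times:
  Job 1: p=5, C=5
  Job 2: p=7, C=12
  Job 3: p=11, C=23
Total completion time = 5 + 12 + 23 = 40

40


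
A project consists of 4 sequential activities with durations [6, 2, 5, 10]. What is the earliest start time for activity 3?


Activity 3 starts after activities 1 through 2 complete.
Predecessor durations: [6, 2]
ES = 6 + 2 = 8

8


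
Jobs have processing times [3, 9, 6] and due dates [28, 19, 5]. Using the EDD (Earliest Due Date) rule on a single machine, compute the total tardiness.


Sort by due date (EDD order): [(6, 5), (9, 19), (3, 28)]
Compute completion times and tardiness:
  Job 1: p=6, d=5, C=6, tardiness=max(0,6-5)=1
  Job 2: p=9, d=19, C=15, tardiness=max(0,15-19)=0
  Job 3: p=3, d=28, C=18, tardiness=max(0,18-28)=0
Total tardiness = 1

1


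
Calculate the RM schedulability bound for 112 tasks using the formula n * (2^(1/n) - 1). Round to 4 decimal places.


Compute 2^(1/112) = 1.0062080044
Subtract 1: 1.0062080044 - 1 = 0.0062080044
Multiply by n: 112 * 0.0062080044 = 0.6952964928
Round to 4 dp: 0.6953

0.6953


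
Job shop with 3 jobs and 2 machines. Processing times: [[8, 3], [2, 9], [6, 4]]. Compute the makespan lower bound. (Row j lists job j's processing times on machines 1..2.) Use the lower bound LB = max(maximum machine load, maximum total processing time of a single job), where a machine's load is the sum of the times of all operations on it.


Machine loads:
  Machine 1: 8 + 2 + 6 = 16
  Machine 2: 3 + 9 + 4 = 16
Max machine load = 16
Job totals:
  Job 1: 11
  Job 2: 11
  Job 3: 10
Max job total = 11
Lower bound = max(16, 11) = 16

16


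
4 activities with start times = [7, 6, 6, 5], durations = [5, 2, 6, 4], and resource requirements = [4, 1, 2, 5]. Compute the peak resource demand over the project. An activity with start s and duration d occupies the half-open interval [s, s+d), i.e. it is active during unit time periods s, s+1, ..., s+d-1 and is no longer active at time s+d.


Each activity i is active on [start_i, start_i + duration_i).
Compute total resource usage per time slot:
  t=0: active resources = [], total = 0
  t=1: active resources = [], total = 0
  t=2: active resources = [], total = 0
  t=3: active resources = [], total = 0
  t=4: active resources = [], total = 0
  t=5: active resources = [5], total = 5
  t=6: active resources = [1, 2, 5], total = 8
  t=7: active resources = [4, 1, 2, 5], total = 12
  t=8: active resources = [4, 2, 5], total = 11
  t=9: active resources = [4, 2], total = 6
  t=10: active resources = [4, 2], total = 6
  t=11: active resources = [4, 2], total = 6
Peak resource demand = 12

12


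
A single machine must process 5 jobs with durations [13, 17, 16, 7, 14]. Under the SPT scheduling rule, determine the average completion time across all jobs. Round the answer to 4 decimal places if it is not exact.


Sort jobs by processing time (SPT order): [7, 13, 14, 16, 17]
Compute completion times sequentially:
  Job 1: processing = 7, completes at 7
  Job 2: processing = 13, completes at 20
  Job 3: processing = 14, completes at 34
  Job 4: processing = 16, completes at 50
  Job 5: processing = 17, completes at 67
Sum of completion times = 178
Average completion time = 178/5 = 35.6

35.6


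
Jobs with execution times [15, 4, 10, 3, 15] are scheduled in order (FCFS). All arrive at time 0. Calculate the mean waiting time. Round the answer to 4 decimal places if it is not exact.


FCFS order (as given): [15, 4, 10, 3, 15]
Waiting times:
  Job 1: wait = 0
  Job 2: wait = 15
  Job 3: wait = 19
  Job 4: wait = 29
  Job 5: wait = 32
Sum of waiting times = 95
Average waiting time = 95/5 = 19.0

19.0


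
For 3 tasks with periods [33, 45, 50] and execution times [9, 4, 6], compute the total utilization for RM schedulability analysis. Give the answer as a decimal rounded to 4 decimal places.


Compute individual utilizations (exact fractions):
  Task 1: C/T = 9/33 = 3/11 (approx. 0.2727)
  Task 2: C/T = 4/45 (approx. 0.0889)
  Task 3: C/T = 6/50 = 3/25 (approx. 0.12)
Total utilization U = 3/11 + 4/45 + 3/25 = 1192/2475
Rounded to 4 decimal places: U = 0.4816
RM (Liu & Layland) bound for 3 tasks = 0.779763; compare with U = 1192/2475 (approx. 0.481616)
U <= bound, so schedulable by RM sufficient condition.

0.4816


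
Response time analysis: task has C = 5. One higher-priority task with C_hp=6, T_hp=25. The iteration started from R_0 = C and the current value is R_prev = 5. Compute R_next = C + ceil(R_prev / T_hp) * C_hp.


R_next = C + ceil(R_prev / T_hp) * C_hp
ceil(5 / 25) = ceil(0.2) = 1
Interference = 1 * 6 = 6
R_next = 5 + 6 = 11

11


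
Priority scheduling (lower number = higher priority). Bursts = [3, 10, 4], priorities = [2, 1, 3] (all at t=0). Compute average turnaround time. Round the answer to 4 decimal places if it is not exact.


Sort by priority (ascending = highest first):
Order: [(1, 10), (2, 3), (3, 4)]
Completion times:
  Priority 1, burst=10, C=10
  Priority 2, burst=3, C=13
  Priority 3, burst=4, C=17
Average turnaround = 40/3 = 13.3333

13.3333


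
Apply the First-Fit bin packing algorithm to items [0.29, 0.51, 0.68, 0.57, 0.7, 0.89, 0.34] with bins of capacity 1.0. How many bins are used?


Place items sequentially using First-Fit:
  Item 0.29 -> new Bin 1
  Item 0.51 -> Bin 1 (now 0.8)
  Item 0.68 -> new Bin 2
  Item 0.57 -> new Bin 3
  Item 0.7 -> new Bin 4
  Item 0.89 -> new Bin 5
  Item 0.34 -> Bin 3 (now 0.91)
Total bins used = 5

5


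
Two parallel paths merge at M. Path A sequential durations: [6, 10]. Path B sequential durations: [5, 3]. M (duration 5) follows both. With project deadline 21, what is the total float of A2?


Forward pass: ES(A2) = sum of predecessors on chain A = 6
EF = ES + duration = 6 + 10 = 16
Backward pass: LF(M) = deadline = 21; LS(M) = 21 - 5 = 16
LF(A2) = LS(M) - sum(successors on chain A) = 16 - 0 = 16
LS = LF - duration = 16 - 10 = 6
Total float = LS - ES = 6 - 6 = 0

0


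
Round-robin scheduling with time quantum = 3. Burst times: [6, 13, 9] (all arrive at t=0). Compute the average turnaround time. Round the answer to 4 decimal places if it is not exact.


Time quantum = 3
Execution trace:
  J1 runs 3 units, time = 3
  J2 runs 3 units, time = 6
  J3 runs 3 units, time = 9
  J1 runs 3 units, time = 12
  J2 runs 3 units, time = 15
  J3 runs 3 units, time = 18
  J2 runs 3 units, time = 21
  J3 runs 3 units, time = 24
  J2 runs 3 units, time = 27
  J2 runs 1 units, time = 28
Finish times: [12, 28, 24]
Average turnaround = 64/3 = 21.3333

21.3333


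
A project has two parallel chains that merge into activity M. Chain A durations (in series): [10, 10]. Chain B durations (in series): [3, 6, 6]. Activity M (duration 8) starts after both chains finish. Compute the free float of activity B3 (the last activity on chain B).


ES(B3) = sum of predecessors on chain B = 9
EF(B3) = ES + duration = 9 + 6 = 15
Successor of B3 is M. ES(M) = max(sum(A), sum(B)) = max(20, 15) = 20
Free float = ES(successor) - EF(current) = 20 - 15 = 5

5


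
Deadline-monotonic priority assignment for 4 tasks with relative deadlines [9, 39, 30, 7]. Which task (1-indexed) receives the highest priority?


Sort tasks by relative deadline (ascending):
  Task 4: deadline = 7
  Task 1: deadline = 9
  Task 3: deadline = 30
  Task 2: deadline = 39
Priority order (highest first): [4, 1, 3, 2]
Highest priority task = 4

4


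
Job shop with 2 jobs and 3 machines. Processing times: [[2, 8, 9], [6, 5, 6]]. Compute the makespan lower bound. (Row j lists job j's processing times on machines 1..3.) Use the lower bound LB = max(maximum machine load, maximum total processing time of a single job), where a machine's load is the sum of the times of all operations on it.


Machine loads:
  Machine 1: 2 + 6 = 8
  Machine 2: 8 + 5 = 13
  Machine 3: 9 + 6 = 15
Max machine load = 15
Job totals:
  Job 1: 19
  Job 2: 17
Max job total = 19
Lower bound = max(15, 19) = 19

19


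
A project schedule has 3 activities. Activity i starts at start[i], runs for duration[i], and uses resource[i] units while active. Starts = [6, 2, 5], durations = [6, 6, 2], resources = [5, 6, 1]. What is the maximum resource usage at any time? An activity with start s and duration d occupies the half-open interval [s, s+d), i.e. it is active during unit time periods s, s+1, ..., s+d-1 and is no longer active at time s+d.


Each activity i is active on [start_i, start_i + duration_i).
Compute total resource usage per time slot:
  t=0: active resources = [], total = 0
  t=1: active resources = [], total = 0
  t=2: active resources = [6], total = 6
  t=3: active resources = [6], total = 6
  t=4: active resources = [6], total = 6
  t=5: active resources = [6, 1], total = 7
  t=6: active resources = [5, 6, 1], total = 12
  t=7: active resources = [5, 6], total = 11
  t=8: active resources = [5], total = 5
  t=9: active resources = [5], total = 5
  t=10: active resources = [5], total = 5
  t=11: active resources = [5], total = 5
Peak resource demand = 12

12


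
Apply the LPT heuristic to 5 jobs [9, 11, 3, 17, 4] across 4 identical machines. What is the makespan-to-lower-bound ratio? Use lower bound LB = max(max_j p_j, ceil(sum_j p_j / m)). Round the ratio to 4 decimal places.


LPT order: [17, 11, 9, 4, 3]
Machine loads after assignment: [17, 11, 9, 7]
LPT makespan = 17
Lower bound = max(max_job, ceil(total/4)) = max(17, 11) = 17
Ratio = 17 / 17 = 1.0

1.0


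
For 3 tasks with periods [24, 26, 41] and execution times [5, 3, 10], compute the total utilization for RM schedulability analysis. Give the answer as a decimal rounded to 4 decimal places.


Compute individual utilizations (exact fractions):
  Task 1: C/T = 5/24 (approx. 0.2083)
  Task 2: C/T = 3/26 (approx. 0.1154)
  Task 3: C/T = 10/41 (approx. 0.2439)
Total utilization U = 5/24 + 3/26 + 10/41 = 7261/12792
Rounded to 4 decimal places: U = 0.5676
RM (Liu & Layland) bound for 3 tasks = 0.779763; compare with U = 7261/12792 (approx. 0.567620)
U <= bound, so schedulable by RM sufficient condition.

0.5676


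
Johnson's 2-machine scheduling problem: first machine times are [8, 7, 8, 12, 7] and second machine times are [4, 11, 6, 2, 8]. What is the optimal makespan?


Apply Johnson's rule:
  Group 1 (a <= b): [(2, 7, 11), (5, 7, 8)]
  Group 2 (a > b): [(3, 8, 6), (1, 8, 4), (4, 12, 2)]
Optimal job order: [2, 5, 3, 1, 4]
Schedule:
  Job 2: M1 done at 7, M2 done at 18
  Job 5: M1 done at 14, M2 done at 26
  Job 3: M1 done at 22, M2 done at 32
  Job 1: M1 done at 30, M2 done at 36
  Job 4: M1 done at 42, M2 done at 44
Makespan = 44

44


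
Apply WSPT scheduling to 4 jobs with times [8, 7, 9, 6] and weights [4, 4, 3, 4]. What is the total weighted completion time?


Compute p/w ratios and sort ascending (WSPT): [(6, 4), (7, 4), (8, 4), (9, 3)]
Compute weighted completion times:
  Job (p=6,w=4): C=6, w*C=4*6=24
  Job (p=7,w=4): C=13, w*C=4*13=52
  Job (p=8,w=4): C=21, w*C=4*21=84
  Job (p=9,w=3): C=30, w*C=3*30=90
Total weighted completion time = 250

250


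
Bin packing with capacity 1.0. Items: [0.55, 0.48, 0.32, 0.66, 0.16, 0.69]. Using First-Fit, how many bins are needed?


Place items sequentially using First-Fit:
  Item 0.55 -> new Bin 1
  Item 0.48 -> new Bin 2
  Item 0.32 -> Bin 1 (now 0.87)
  Item 0.66 -> new Bin 3
  Item 0.16 -> Bin 2 (now 0.64)
  Item 0.69 -> new Bin 4
Total bins used = 4

4


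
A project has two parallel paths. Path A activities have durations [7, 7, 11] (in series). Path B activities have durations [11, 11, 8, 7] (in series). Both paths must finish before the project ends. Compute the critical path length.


Path A total = 7 + 7 + 11 = 25
Path B total = 11 + 11 + 8 + 7 = 37
Critical path = longest path = max(25, 37) = 37

37


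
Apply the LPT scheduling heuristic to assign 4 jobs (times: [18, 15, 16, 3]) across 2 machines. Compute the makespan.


Sort jobs in decreasing order (LPT): [18, 16, 15, 3]
Assign each job to the least loaded machine:
  Machine 1: jobs [18, 3], load = 21
  Machine 2: jobs [16, 15], load = 31
Makespan = max load = 31

31


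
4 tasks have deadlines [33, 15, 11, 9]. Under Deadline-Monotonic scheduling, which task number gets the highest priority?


Sort tasks by relative deadline (ascending):
  Task 4: deadline = 9
  Task 3: deadline = 11
  Task 2: deadline = 15
  Task 1: deadline = 33
Priority order (highest first): [4, 3, 2, 1]
Highest priority task = 4

4


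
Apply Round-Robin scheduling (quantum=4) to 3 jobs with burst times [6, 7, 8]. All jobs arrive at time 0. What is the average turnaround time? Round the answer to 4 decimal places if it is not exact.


Time quantum = 4
Execution trace:
  J1 runs 4 units, time = 4
  J2 runs 4 units, time = 8
  J3 runs 4 units, time = 12
  J1 runs 2 units, time = 14
  J2 runs 3 units, time = 17
  J3 runs 4 units, time = 21
Finish times: [14, 17, 21]
Average turnaround = 52/3 = 17.3333

17.3333


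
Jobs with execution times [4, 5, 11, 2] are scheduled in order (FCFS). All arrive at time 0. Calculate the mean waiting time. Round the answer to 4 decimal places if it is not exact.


FCFS order (as given): [4, 5, 11, 2]
Waiting times:
  Job 1: wait = 0
  Job 2: wait = 4
  Job 3: wait = 9
  Job 4: wait = 20
Sum of waiting times = 33
Average waiting time = 33/4 = 8.25

8.25


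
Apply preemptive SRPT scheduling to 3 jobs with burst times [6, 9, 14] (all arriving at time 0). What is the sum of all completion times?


Since all jobs arrive at t=0, SRPT equals SPT ordering.
SPT order: [6, 9, 14]
Completion times:
  Job 1: p=6, C=6
  Job 2: p=9, C=15
  Job 3: p=14, C=29
Total completion time = 6 + 15 + 29 = 50

50


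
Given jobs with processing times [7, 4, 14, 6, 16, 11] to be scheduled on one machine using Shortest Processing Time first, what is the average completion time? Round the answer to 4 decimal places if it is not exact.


Sort jobs by processing time (SPT order): [4, 6, 7, 11, 14, 16]
Compute completion times sequentially:
  Job 1: processing = 4, completes at 4
  Job 2: processing = 6, completes at 10
  Job 3: processing = 7, completes at 17
  Job 4: processing = 11, completes at 28
  Job 5: processing = 14, completes at 42
  Job 6: processing = 16, completes at 58
Sum of completion times = 159
Average completion time = 159/6 = 26.5

26.5


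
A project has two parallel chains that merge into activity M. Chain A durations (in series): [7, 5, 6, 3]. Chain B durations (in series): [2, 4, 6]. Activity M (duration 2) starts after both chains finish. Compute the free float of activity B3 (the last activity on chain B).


ES(B3) = sum of predecessors on chain B = 6
EF(B3) = ES + duration = 6 + 6 = 12
Successor of B3 is M. ES(M) = max(sum(A), sum(B)) = max(21, 12) = 21
Free float = ES(successor) - EF(current) = 21 - 12 = 9

9


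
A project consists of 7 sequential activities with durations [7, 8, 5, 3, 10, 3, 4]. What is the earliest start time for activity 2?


Activity 2 starts after activities 1 through 1 complete.
Predecessor durations: [7]
ES = 7 = 7

7


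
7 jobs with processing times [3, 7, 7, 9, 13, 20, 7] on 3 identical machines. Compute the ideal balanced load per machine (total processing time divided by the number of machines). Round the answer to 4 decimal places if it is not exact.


Total processing time = 3 + 7 + 7 + 9 + 13 + 20 + 7 = 66
Number of machines = 3
Ideal balanced load = 66 / 3 = 22.0

22.0


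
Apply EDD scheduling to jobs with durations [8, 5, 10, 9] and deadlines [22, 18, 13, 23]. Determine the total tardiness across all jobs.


Sort by due date (EDD order): [(10, 13), (5, 18), (8, 22), (9, 23)]
Compute completion times and tardiness:
  Job 1: p=10, d=13, C=10, tardiness=max(0,10-13)=0
  Job 2: p=5, d=18, C=15, tardiness=max(0,15-18)=0
  Job 3: p=8, d=22, C=23, tardiness=max(0,23-22)=1
  Job 4: p=9, d=23, C=32, tardiness=max(0,32-23)=9
Total tardiness = 10

10


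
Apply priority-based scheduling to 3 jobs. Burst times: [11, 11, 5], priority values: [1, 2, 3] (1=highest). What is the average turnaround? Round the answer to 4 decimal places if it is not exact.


Sort by priority (ascending = highest first):
Order: [(1, 11), (2, 11), (3, 5)]
Completion times:
  Priority 1, burst=11, C=11
  Priority 2, burst=11, C=22
  Priority 3, burst=5, C=27
Average turnaround = 60/3 = 20.0

20.0


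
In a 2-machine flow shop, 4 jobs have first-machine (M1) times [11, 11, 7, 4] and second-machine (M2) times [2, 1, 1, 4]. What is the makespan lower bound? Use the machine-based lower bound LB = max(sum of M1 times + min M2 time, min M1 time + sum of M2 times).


LB1 = sum(M1 times) + min(M2 times) = 33 + 1 = 34
LB2 = min(M1 times) + sum(M2 times) = 4 + 8 = 12
Lower bound = max(LB1, LB2) = max(34, 12) = 34

34


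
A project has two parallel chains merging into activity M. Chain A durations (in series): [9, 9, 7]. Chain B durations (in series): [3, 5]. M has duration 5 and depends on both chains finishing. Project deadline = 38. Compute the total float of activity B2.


Forward pass: ES(B2) = sum of predecessors on chain B = 3
EF = ES + duration = 3 + 5 = 8
Backward pass: LF(M) = deadline = 38; LS(M) = 38 - 5 = 33
LF(B2) = LS(M) - sum(successors on chain B) = 33 - 0 = 33
LS = LF - duration = 33 - 5 = 28
Total float = LS - ES = 28 - 3 = 25

25


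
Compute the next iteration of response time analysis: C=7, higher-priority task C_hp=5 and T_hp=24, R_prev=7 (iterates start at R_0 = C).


R_next = C + ceil(R_prev / T_hp) * C_hp
ceil(7 / 24) = ceil(0.2917) = 1
Interference = 1 * 5 = 5
R_next = 7 + 5 = 12

12


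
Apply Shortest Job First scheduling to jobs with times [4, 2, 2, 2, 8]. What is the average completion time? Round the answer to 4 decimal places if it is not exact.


SJF order (ascending): [2, 2, 2, 4, 8]
Completion times:
  Job 1: burst=2, C=2
  Job 2: burst=2, C=4
  Job 3: burst=2, C=6
  Job 4: burst=4, C=10
  Job 5: burst=8, C=18
Average completion = 40/5 = 8.0

8.0


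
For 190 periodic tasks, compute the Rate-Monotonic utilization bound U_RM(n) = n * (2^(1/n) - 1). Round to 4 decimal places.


Compute 2^(1/190) = 1.0036548056
Subtract 1: 1.0036548056 - 1 = 0.0036548056
Multiply by n: 190 * 0.0036548056 = 0.6944130640
Round to 4 dp: 0.6944

0.6944


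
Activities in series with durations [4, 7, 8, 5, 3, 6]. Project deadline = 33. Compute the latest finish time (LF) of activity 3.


LF(activity 3) = deadline - sum of successor durations
Successors: activities 4 through 6 with durations [5, 3, 6]
Sum of successor durations = 14
LF = 33 - 14 = 19

19


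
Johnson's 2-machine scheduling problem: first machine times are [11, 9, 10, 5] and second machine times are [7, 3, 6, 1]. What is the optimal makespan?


Apply Johnson's rule:
  Group 1 (a <= b): []
  Group 2 (a > b): [(1, 11, 7), (3, 10, 6), (2, 9, 3), (4, 5, 1)]
Optimal job order: [1, 3, 2, 4]
Schedule:
  Job 1: M1 done at 11, M2 done at 18
  Job 3: M1 done at 21, M2 done at 27
  Job 2: M1 done at 30, M2 done at 33
  Job 4: M1 done at 35, M2 done at 36
Makespan = 36

36


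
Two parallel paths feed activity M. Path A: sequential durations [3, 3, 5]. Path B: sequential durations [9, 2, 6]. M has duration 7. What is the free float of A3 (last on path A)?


ES(A3) = sum of predecessors on chain A = 6
EF(A3) = ES + duration = 6 + 5 = 11
Successor of A3 is M. ES(M) = max(sum(A), sum(B)) = max(11, 17) = 17
Free float = ES(successor) - EF(current) = 17 - 11 = 6

6


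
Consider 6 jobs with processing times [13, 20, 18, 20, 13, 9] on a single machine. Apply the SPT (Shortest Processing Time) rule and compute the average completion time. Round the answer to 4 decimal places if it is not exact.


Sort jobs by processing time (SPT order): [9, 13, 13, 18, 20, 20]
Compute completion times sequentially:
  Job 1: processing = 9, completes at 9
  Job 2: processing = 13, completes at 22
  Job 3: processing = 13, completes at 35
  Job 4: processing = 18, completes at 53
  Job 5: processing = 20, completes at 73
  Job 6: processing = 20, completes at 93
Sum of completion times = 285
Average completion time = 285/6 = 47.5

47.5


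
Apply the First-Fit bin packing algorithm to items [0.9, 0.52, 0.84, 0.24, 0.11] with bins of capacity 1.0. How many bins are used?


Place items sequentially using First-Fit:
  Item 0.9 -> new Bin 1
  Item 0.52 -> new Bin 2
  Item 0.84 -> new Bin 3
  Item 0.24 -> Bin 2 (now 0.76)
  Item 0.11 -> Bin 2 (now 0.87)
Total bins used = 3

3


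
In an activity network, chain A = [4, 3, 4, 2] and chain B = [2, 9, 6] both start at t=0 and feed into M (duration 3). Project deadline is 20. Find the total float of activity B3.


Forward pass: ES(B3) = sum of predecessors on chain B = 11
EF = ES + duration = 11 + 6 = 17
Backward pass: LF(M) = deadline = 20; LS(M) = 20 - 3 = 17
LF(B3) = LS(M) - sum(successors on chain B) = 17 - 0 = 17
LS = LF - duration = 17 - 6 = 11
Total float = LS - ES = 11 - 11 = 0

0


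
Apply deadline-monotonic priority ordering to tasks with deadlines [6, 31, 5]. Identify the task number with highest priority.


Sort tasks by relative deadline (ascending):
  Task 3: deadline = 5
  Task 1: deadline = 6
  Task 2: deadline = 31
Priority order (highest first): [3, 1, 2]
Highest priority task = 3

3


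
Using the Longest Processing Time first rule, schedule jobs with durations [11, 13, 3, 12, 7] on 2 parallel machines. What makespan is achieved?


Sort jobs in decreasing order (LPT): [13, 12, 11, 7, 3]
Assign each job to the least loaded machine:
  Machine 1: jobs [13, 7, 3], load = 23
  Machine 2: jobs [12, 11], load = 23
Makespan = max load = 23

23


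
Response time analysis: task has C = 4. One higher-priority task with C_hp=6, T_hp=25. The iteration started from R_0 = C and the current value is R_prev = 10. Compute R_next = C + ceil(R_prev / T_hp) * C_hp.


R_next = C + ceil(R_prev / T_hp) * C_hp
ceil(10 / 25) = ceil(0.4) = 1
Interference = 1 * 6 = 6
R_next = 4 + 6 = 10
R_next = R_prev, so the iteration has converged (response time = 10).

10


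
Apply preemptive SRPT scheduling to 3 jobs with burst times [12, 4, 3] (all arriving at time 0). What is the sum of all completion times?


Since all jobs arrive at t=0, SRPT equals SPT ordering.
SPT order: [3, 4, 12]
Completion times:
  Job 1: p=3, C=3
  Job 2: p=4, C=7
  Job 3: p=12, C=19
Total completion time = 3 + 7 + 19 = 29

29


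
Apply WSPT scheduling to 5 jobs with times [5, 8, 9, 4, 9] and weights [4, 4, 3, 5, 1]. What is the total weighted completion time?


Compute p/w ratios and sort ascending (WSPT): [(4, 5), (5, 4), (8, 4), (9, 3), (9, 1)]
Compute weighted completion times:
  Job (p=4,w=5): C=4, w*C=5*4=20
  Job (p=5,w=4): C=9, w*C=4*9=36
  Job (p=8,w=4): C=17, w*C=4*17=68
  Job (p=9,w=3): C=26, w*C=3*26=78
  Job (p=9,w=1): C=35, w*C=1*35=35
Total weighted completion time = 237

237


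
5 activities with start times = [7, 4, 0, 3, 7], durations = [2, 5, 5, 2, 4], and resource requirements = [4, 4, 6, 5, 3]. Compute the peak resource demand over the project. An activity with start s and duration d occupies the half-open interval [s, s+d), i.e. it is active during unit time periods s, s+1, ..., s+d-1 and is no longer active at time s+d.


Each activity i is active on [start_i, start_i + duration_i).
Compute total resource usage per time slot:
  t=0: active resources = [6], total = 6
  t=1: active resources = [6], total = 6
  t=2: active resources = [6], total = 6
  t=3: active resources = [6, 5], total = 11
  t=4: active resources = [4, 6, 5], total = 15
  t=5: active resources = [4], total = 4
  t=6: active resources = [4], total = 4
  t=7: active resources = [4, 4, 3], total = 11
  t=8: active resources = [4, 4, 3], total = 11
  t=9: active resources = [3], total = 3
  t=10: active resources = [3], total = 3
Peak resource demand = 15

15


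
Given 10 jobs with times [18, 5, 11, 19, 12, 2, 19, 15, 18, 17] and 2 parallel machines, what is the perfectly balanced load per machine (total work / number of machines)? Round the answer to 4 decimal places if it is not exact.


Total processing time = 18 + 5 + 11 + 19 + 12 + 2 + 19 + 15 + 18 + 17 = 136
Number of machines = 2
Ideal balanced load = 136 / 2 = 68.0

68.0


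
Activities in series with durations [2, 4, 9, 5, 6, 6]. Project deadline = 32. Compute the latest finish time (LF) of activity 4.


LF(activity 4) = deadline - sum of successor durations
Successors: activities 5 through 6 with durations [6, 6]
Sum of successor durations = 12
LF = 32 - 12 = 20

20


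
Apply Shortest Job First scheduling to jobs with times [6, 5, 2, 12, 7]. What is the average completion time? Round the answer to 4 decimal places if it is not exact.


SJF order (ascending): [2, 5, 6, 7, 12]
Completion times:
  Job 1: burst=2, C=2
  Job 2: burst=5, C=7
  Job 3: burst=6, C=13
  Job 4: burst=7, C=20
  Job 5: burst=12, C=32
Average completion = 74/5 = 14.8

14.8


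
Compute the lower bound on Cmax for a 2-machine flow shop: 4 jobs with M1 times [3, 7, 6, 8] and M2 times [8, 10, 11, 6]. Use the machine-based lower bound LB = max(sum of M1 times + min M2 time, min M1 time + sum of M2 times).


LB1 = sum(M1 times) + min(M2 times) = 24 + 6 = 30
LB2 = min(M1 times) + sum(M2 times) = 3 + 35 = 38
Lower bound = max(LB1, LB2) = max(30, 38) = 38

38


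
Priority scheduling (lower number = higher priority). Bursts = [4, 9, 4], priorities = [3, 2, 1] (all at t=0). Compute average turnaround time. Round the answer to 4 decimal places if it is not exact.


Sort by priority (ascending = highest first):
Order: [(1, 4), (2, 9), (3, 4)]
Completion times:
  Priority 1, burst=4, C=4
  Priority 2, burst=9, C=13
  Priority 3, burst=4, C=17
Average turnaround = 34/3 = 11.3333

11.3333


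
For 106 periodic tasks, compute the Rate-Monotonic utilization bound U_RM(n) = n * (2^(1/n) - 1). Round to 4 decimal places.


Compute 2^(1/106) = 1.0065605511
Subtract 1: 1.0065605511 - 1 = 0.0065605511
Multiply by n: 106 * 0.0065605511 = 0.6954184166
Round to 4 dp: 0.6954

0.6954


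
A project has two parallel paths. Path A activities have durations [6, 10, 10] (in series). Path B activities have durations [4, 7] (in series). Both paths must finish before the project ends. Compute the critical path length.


Path A total = 6 + 10 + 10 = 26
Path B total = 4 + 7 = 11
Critical path = longest path = max(26, 11) = 26

26


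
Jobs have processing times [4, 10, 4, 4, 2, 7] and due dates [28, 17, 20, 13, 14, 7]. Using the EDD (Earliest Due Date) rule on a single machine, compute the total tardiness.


Sort by due date (EDD order): [(7, 7), (4, 13), (2, 14), (10, 17), (4, 20), (4, 28)]
Compute completion times and tardiness:
  Job 1: p=7, d=7, C=7, tardiness=max(0,7-7)=0
  Job 2: p=4, d=13, C=11, tardiness=max(0,11-13)=0
  Job 3: p=2, d=14, C=13, tardiness=max(0,13-14)=0
  Job 4: p=10, d=17, C=23, tardiness=max(0,23-17)=6
  Job 5: p=4, d=20, C=27, tardiness=max(0,27-20)=7
  Job 6: p=4, d=28, C=31, tardiness=max(0,31-28)=3
Total tardiness = 16

16
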